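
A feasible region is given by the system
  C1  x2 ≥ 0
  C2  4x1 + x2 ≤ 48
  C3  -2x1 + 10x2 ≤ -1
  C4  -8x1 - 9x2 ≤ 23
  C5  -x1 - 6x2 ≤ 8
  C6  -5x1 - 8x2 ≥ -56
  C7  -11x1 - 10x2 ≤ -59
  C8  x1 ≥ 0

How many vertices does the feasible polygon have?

4

Of the 28 pairwise boundary intersections, those satisfying every inequality are:
  (56/5, 0)
  (59/11, 0)
  (284/33, 107/66)
  (60/13, 107/130)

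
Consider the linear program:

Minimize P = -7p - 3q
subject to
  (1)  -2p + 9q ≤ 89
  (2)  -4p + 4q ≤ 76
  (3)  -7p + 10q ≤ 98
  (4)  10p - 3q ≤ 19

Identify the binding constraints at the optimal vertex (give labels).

Extreme points and P = -7p - 3q:
  (8/43, 427/43) → P = -1337/43
  (73/14, 232/21) → P = -975/14
  (-92/3, -35/3) → P = 749/3
The feasible region is unbounded (it extends along (-3, -10), (-1, -1)), but P strictly increases along every unbounded feasible direction, so there is no improving ray and the minimum is attained at a vertex.

The minimum is at (73/14, 232/21). Substituting into each constraint, equality holds for (1) and (4); the remaining constraints have slack.

(1) and (4)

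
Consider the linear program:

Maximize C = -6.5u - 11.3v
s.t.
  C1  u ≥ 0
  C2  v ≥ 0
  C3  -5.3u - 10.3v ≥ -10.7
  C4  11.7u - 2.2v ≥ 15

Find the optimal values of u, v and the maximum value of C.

u = 50/39, v = 0, maximum C = -25/3

Extreme points and C = -6.5u - 11.3v:
  (107/53, 0) → C = -1391/106
  (50/39, 0) → C = -25/3
  (17804/13217, 4569/13217) → C = -1673557/132170

At the optimal vertex, v = 0 and 11.7u - 2.2v = 15.
Solving simultaneously gives u = 50/39, v = 0.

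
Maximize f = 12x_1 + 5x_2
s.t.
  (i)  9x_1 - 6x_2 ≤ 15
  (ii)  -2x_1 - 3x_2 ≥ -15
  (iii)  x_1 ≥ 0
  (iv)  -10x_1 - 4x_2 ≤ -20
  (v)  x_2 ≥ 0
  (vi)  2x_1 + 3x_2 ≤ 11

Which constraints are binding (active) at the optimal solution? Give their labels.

Corner points and f = 12x_1 + 5x_2:
  (15/8, 5/16) → f = 385/16
  (37/13, 23/13) → f = 43
  (8/11, 35/11) → f = 271/11

The maximum is at (37/13, 23/13). Substituting into each constraint, equality holds for (i) and (vi); the remaining constraints have slack.

(i) and (vi)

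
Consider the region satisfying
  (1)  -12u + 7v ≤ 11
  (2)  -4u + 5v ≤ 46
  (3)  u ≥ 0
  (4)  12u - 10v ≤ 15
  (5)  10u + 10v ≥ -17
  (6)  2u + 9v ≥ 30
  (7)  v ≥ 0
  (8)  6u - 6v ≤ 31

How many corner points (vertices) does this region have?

Of the 28 pairwise boundary intersections, those satisfying every inequality are:
  (267/32, 127/8)
  (111/122, 191/61)
  (107/4, 153/5)
  (435/128, 165/64)

4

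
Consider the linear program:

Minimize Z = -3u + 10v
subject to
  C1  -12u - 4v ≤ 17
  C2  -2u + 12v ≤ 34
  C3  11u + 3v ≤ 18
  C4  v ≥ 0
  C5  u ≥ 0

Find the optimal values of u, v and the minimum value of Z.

u = 18/11, v = 0, minimum Z = -54/11

Feasible corners and Z = -3u + 10v:
  (19/23, 205/69) → Z = 1879/69
  (0, 17/6) → Z = 85/3
  (18/11, 0) → Z = -54/11
  (0, 0) → Z = 0

The optimum lies where 11u + 3v = 18 and v = 0.
Solving simultaneously gives u = 18/11, v = 0.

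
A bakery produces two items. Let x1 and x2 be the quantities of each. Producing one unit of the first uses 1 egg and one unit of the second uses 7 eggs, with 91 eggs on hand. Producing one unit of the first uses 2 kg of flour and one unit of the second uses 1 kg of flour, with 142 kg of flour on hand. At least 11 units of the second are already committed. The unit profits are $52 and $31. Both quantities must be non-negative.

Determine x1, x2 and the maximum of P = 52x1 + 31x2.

x1 = 14, x2 = 11, maximum P = 1069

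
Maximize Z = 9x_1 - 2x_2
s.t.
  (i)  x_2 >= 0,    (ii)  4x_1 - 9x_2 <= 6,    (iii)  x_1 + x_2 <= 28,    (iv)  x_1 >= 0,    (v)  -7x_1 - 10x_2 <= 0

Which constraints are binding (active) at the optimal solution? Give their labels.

Feasible corners and Z = 9x_1 - 2x_2:
  (3/2, 0) → Z = 27/2
  (0, 0) → Z = 0
  (258/13, 106/13) → Z = 2110/13
  (0, 28) → Z = -56

The maximum is at (258/13, 106/13). Substituting into each constraint, equality holds for (ii) and (iii); the remaining constraints have slack.

(ii) and (iii)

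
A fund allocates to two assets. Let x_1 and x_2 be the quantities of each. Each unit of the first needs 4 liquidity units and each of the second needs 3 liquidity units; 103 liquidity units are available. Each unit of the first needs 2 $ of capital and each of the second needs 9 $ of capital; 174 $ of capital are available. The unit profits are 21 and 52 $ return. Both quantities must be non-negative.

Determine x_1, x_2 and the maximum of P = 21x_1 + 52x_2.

x_1 = 27/2, x_2 = 49/3, maximum P = 6797/6

Feasible corners and P = 21x_1 + 52x_2:
  (0, 0) → P = 0
  (0, 58/3) → P = 3016/3
  (103/4, 0) → P = 2163/4
  (27/2, 49/3) → P = 6797/6

The binding constraints are 4x_1 + 3x_2 = 103 and 2x_1 + 9x_2 = 174.
Solving simultaneously gives x_1 = 27/2, x_2 = 49/3.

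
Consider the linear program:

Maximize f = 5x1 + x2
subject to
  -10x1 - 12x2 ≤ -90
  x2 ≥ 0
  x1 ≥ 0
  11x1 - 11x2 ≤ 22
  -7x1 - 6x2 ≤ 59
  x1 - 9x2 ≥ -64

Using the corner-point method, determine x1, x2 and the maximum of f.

x1 = 41/4, x2 = 33/4, maximum f = 119/2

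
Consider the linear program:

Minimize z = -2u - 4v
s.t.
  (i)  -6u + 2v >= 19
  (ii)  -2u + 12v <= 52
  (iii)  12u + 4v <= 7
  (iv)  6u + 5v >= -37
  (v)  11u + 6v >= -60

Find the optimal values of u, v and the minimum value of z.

Corner points and z = -2u - 4v:
  (-31/17, 137/34) → z = -212/17
  (-169/42, -18/7) → z = 55/3
  (-43/6, 113/36) → z = 16/9
  (-78/19, -47/19) → z = 344/19

u = -31/17, v = 137/34, minimum z = -212/17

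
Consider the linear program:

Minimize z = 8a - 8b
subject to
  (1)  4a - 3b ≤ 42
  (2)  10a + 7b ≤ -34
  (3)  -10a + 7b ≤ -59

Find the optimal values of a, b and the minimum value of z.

a = 5/4, b = -93/14, minimum z = 442/7

Vertices and z = 8a - 8b:
  (96/29, -278/29) → z = 2992/29
  (-117/2, -92) → z = 268
  (5/4, -93/14) → z = 442/7

The optimum lies where 10a + 7b = -34 and -10a + 7b = -59.
Solving simultaneously gives a = 5/4, b = -93/14.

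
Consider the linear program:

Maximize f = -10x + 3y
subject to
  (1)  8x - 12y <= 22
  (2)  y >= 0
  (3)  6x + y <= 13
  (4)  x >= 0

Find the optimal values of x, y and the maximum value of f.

x = 0, y = 13, maximum f = 39

Corner points and f = -10x + 3y:
  (13/6, 0) → f = -65/3
  (0, 0) → f = 0
  (0, 13) → f = 39

The optimum lies where 6x + y = 13 and x = 0.
Solving simultaneously gives x = 0, y = 13.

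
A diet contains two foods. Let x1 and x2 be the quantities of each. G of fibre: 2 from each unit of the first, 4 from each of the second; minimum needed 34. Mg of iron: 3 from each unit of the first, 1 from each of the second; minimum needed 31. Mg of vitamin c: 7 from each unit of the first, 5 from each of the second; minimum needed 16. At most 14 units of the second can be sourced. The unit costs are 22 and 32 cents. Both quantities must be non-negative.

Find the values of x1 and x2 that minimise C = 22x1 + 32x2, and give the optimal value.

x1 = 9, x2 = 4, minimum C = 326

Vertices and C = 22x1 + 32x2:
  (17, 0) → C = 374
  (9, 4) → C = 326
  (17/3, 14) → C = 1718/3
The feasible region is unbounded (it extends along (1, 0)), but C strictly increases along every unbounded feasible direction, so there is no improving ray and the minimum is attained at a vertex.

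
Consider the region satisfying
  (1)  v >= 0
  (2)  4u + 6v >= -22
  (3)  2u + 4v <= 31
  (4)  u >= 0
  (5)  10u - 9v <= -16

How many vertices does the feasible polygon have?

The feasible vertices (each the meet of two boundaries and inside every other half-plane) are:
  (0, 31/4)
  (215/58, 171/29)
  (0, 16/9)

3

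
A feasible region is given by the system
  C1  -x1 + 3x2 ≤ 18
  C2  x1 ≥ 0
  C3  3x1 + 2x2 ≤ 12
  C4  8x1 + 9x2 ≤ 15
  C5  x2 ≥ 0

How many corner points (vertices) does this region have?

3

Intersecting each pair of boundary lines and keeping only the points that satisfy every inequality leaves:
  (0, 5/3)
  (0, 0)
  (15/8, 0)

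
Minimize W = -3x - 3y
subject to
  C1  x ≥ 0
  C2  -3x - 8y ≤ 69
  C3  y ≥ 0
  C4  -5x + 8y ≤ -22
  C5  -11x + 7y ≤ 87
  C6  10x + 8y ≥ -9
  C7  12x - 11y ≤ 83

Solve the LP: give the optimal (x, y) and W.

Extreme points and W = -3x - 3y:
  (22/5, 0) → W = -66/5
  (83/12, 0) → W = -83/4
  (422/41, 151/41) → W = -1719/41

The optimum lies where -5x + 8y = -22 and 12x - 11y = 83.
Solving simultaneously gives x = 422/41, y = 151/41.

x = 422/41, y = 151/41, minimum W = -1719/41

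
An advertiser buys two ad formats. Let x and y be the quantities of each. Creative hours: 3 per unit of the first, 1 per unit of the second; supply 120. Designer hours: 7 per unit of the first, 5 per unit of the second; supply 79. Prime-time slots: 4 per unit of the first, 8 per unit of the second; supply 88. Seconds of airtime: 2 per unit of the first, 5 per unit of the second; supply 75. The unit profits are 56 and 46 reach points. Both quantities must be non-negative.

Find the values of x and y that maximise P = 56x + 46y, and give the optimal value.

x = 16/3, y = 25/3, maximum P = 682

Vertices and P = 56x + 46y:
  (0, 0) → P = 0
  (0, 11) → P = 506
  (79/7, 0) → P = 632
  (16/3, 25/3) → P = 682

The binding constraints are 7x + 5y = 79 and 4x + 8y = 88.
Solving simultaneously gives x = 16/3, y = 25/3.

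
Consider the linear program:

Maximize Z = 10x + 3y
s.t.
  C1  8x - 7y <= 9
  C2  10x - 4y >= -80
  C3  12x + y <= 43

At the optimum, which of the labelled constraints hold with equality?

Corner points and Z = 10x + 3y:
  (-298/19, -365/19) → Z = -4075/19
  (155/46, 59/23) → Z = 952/23
  (46/29, 695/29) → Z = 2545/29

The maximum is at (46/29, 695/29). Substituting into each constraint, equality holds for C2 and C3; the remaining constraints have slack.

C2 and C3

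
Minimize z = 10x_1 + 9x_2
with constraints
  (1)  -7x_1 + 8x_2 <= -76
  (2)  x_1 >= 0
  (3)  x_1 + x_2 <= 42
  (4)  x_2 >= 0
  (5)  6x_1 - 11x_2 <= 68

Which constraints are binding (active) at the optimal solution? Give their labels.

Extreme points and z = 10x_1 + 9x_2:
  (412/15, 218/15) → z = 6082/15
  (76/7, 0) → z = 760/7
  (530/17, 184/17) → z = 6956/17
  (34/3, 0) → z = 340/3

The minimum is at (76/7, 0). Substituting into each constraint, equality holds for (1) and (4); the remaining constraints have slack.

(1) and (4)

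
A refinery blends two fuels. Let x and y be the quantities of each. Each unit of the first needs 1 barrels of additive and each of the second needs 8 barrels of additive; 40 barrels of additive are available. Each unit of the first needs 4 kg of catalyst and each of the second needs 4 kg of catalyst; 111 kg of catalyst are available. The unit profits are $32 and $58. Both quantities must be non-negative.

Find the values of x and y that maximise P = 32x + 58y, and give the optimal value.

Corner points and P = 32x + 58y:
  (0, 0) → P = 0
  (0, 5) → P = 290
  (111/4, 0) → P = 888
  (26, 7/4) → P = 1867/2

x = 26, y = 7/4, maximum P = 1867/2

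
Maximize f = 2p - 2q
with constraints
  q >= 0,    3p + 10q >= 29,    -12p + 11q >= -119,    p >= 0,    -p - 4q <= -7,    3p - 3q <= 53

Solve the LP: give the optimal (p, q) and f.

p = 119/12, q = 0, maximum f = 119/6

Vertices and f = 2p - 2q:
  (29/3, 0) → f = 58/3
  (119/12, 0) → f = 119/6
  (0, 29/10) → f = -29/5
The feasible region is unbounded (it extends along (0, 1), (11, 12)), but f strictly decreases along every unbounded feasible direction, so there is no improving ray and the maximum is attained at a vertex.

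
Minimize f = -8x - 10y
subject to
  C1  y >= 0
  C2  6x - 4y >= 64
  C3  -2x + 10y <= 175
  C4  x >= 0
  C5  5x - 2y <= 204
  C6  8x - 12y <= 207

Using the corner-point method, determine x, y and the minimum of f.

Feasible corners and f = -8x - 10y:
  (32/3, 0) → f = -256/3
  (207/8, 0) → f = -207
  (335/13, 589/26) → f = -5625/13
  (1195/23, 1283/46) → f = -15975/23
  (1017/22, 597/44) → f = -1011/2

The binding constraints are -2x + 10y = 175 and 5x - 2y = 204.
Solving simultaneously gives x = 1195/23, y = 1283/46.

x = 1195/23, y = 1283/46, minimum f = -15975/23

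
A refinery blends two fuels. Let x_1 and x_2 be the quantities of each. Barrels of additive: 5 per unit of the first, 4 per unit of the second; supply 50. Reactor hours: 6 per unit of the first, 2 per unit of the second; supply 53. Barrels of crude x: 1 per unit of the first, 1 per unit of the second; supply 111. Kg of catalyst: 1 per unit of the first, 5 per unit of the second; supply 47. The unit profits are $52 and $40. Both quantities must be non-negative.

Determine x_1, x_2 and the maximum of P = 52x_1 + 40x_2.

x_1 = 8, x_2 = 5/2, maximum P = 516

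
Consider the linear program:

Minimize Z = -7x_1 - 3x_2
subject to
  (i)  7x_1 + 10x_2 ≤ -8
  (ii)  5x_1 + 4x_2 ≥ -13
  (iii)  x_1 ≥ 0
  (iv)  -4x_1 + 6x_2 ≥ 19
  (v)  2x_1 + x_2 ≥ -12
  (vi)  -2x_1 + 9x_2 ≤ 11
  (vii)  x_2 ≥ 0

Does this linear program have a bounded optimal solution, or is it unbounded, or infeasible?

infeasible

The boundaries -2x_1 + 9x_2 = 11 and x_2 = 0 meet at (-11/2, 0), but that point violates 5x_1 + 4x_2 ≥ -13. Every candidate vertex is excluded by some other constraint, so the feasible region is empty.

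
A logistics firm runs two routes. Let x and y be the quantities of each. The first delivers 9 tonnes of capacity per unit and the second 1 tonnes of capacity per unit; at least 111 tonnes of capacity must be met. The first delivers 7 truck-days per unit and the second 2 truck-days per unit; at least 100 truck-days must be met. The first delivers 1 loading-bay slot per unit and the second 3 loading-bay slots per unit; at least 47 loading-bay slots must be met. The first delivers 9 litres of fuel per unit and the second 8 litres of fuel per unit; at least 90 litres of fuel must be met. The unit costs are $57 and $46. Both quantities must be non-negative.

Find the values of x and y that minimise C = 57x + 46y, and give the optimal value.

Corner points and C = 57x + 46y:
  (0, 111) → C = 5106
  (47, 0) → C = 2679
  (11, 12) → C = 1179
The feasible region is unbounded (it extends along (0, 1), (1, 0)), but C strictly increases along every unbounded feasible direction, so there is no improving ray and the minimum is attained at a vertex.

The binding constraints are 9x + y = 111 and x + 3y = 47.
Solving simultaneously gives x = 11, y = 12.

x = 11, y = 12, minimum C = 1179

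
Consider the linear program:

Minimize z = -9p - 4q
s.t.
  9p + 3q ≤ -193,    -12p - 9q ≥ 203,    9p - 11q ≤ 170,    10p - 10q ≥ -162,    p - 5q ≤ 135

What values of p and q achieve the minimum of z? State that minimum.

Corner points and z = -9p - 4q:
  (-1613/126, -363/14) → z = 3065/14
  (-302/15, -59/15) → z = 2954/15
  (-635/34, -1045/34) → z = 9895/34
  (-54, -189/5) → z = 3186/5

The binding constraints are 9p + 3q = -193 and 10p - 10q = -162.
Solving simultaneously gives p = -302/15, q = -59/15.

p = -302/15, q = -59/15, minimum z = 2954/15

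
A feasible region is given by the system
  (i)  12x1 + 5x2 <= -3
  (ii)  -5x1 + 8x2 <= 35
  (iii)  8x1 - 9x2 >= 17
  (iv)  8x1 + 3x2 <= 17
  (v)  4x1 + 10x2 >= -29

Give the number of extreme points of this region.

Intersecting each pair of boundary lines and keeping only the points that satisfy every inequality leaves:
  (29/74, -57/37)
  (23/20, -84/25)
  (-91/116, -75/29)

3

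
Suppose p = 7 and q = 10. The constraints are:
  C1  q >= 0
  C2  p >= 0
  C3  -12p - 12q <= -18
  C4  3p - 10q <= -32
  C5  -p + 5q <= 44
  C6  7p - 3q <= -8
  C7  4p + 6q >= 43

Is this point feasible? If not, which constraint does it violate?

not feasible — violates C6

Constraint C6: 7p - 3q = 19, which is not ≤ -8. All other constraints are satisfied.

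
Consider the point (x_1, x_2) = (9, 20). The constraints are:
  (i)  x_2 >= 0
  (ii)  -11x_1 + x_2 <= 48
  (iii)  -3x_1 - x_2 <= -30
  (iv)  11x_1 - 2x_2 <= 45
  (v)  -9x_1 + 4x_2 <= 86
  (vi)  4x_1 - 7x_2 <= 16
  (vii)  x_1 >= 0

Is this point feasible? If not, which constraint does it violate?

Constraint (iv): 11x_1 - 2x_2 = 59, which is not ≤ 45. All other constraints are satisfied.

not feasible — violates (iv)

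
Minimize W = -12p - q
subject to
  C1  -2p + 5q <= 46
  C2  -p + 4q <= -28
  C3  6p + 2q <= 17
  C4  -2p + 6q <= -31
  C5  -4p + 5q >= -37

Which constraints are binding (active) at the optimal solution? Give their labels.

Extreme points and W = -12p - q:
  (-431/2, -77) → W = 2663
  (-22, -25/2) → W = 553/2
  (8/11, -75/11) → W = -21/11
The feasible region is unbounded (it extends along (-5, -4), (-5, -2)), but W strictly increases along every unbounded feasible direction, so there is no improving ray and the minimum is attained at a vertex.

The minimum is at (8/11, -75/11). Substituting into each constraint, equality holds for C2 and C5; the remaining constraints have slack.

C2 and C5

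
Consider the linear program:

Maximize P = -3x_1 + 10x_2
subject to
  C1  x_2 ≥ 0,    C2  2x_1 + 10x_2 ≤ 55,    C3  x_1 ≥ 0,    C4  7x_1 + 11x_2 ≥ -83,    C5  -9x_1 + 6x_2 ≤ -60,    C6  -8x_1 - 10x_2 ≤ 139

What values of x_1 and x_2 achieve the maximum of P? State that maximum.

At the optimal vertex, 2x_1 + 10x_2 = 55 and -9x_1 + 6x_2 = -60.
Solving simultaneously gives x_1 = 155/17, x_2 = 125/34.

x_1 = 155/17, x_2 = 125/34, maximum P = 160/17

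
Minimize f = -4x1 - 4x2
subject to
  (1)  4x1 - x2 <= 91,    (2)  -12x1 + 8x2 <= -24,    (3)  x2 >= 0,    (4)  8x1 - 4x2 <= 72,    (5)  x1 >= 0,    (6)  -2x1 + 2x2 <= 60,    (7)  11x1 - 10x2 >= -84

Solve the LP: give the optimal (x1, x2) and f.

Extreme points and f = -4x1 - 4x2:
  (2, 0) → f = -8
  (57/2, 159/4) → f = -273
  (9, 0) → f = -36
  (88/3, 122/3) → f = -280

x1 = 88/3, x2 = 122/3, minimum f = -280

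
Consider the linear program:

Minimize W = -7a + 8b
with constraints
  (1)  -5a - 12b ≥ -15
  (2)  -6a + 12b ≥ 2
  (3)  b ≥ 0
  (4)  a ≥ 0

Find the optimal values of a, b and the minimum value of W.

a = 13/11, b = 25/33, minimum W = -73/33

Vertices and W = -7a + 8b:
  (13/11, 25/33) → W = -73/33
  (0, 5/4) → W = 10
  (0, 1/6) → W = 4/3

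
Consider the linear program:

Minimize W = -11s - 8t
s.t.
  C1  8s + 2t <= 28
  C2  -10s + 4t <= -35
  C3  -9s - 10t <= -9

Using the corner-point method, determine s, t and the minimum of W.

s = 7/2, t = 0, minimum W = -77/2

Vertices and W = -11s - 8t:
  (7/2, 0) → W = -77/2
  (131/31, -90/31) → W = -721/31
  (193/68, -225/136) → W = -1223/68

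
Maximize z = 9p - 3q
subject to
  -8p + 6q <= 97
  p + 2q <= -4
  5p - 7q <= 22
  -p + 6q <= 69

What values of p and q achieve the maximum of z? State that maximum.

Extreme points and z = 9p - 3q:
  (-109/11, 65/22) → z = -2157/22
  (-811/26, -661/26) → z = -2658/13
  (16/17, -42/17) → z = 270/17

The binding constraints are p + 2q = -4 and 5p - 7q = 22.
Solving simultaneously gives p = 16/17, q = -42/17.

p = 16/17, q = -42/17, maximum z = 270/17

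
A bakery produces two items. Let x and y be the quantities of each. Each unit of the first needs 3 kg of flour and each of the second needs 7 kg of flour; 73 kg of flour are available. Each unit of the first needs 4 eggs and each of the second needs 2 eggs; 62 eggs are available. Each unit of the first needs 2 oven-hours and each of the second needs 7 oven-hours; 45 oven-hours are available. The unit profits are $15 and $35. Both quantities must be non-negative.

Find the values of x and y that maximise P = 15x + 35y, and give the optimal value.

Feasible corners and P = 15x + 35y:
  (0, 0) → P = 0
  (0, 45/7) → P = 225
  (31/2, 0) → P = 465/2
  (43/3, 7/3) → P = 890/3

x = 43/3, y = 7/3, maximum P = 890/3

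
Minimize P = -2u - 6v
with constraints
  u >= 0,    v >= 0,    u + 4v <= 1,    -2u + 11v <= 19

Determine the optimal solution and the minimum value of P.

u = 1, v = 0, minimum P = -2

Extreme points and P = -2u - 6v:
  (0, 0) → P = 0
  (0, 1/4) → P = -3/2
  (1, 0) → P = -2

The binding constraints are v = 0 and u + 4v = 1.
Solving simultaneously gives u = 1, v = 0.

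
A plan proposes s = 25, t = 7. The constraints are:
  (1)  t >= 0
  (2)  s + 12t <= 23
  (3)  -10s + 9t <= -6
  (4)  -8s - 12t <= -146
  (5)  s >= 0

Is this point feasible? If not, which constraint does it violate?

not feasible — violates (2)

Constraint (2): s + 12t = 109, which is not ≤ 23. All other constraints are satisfied.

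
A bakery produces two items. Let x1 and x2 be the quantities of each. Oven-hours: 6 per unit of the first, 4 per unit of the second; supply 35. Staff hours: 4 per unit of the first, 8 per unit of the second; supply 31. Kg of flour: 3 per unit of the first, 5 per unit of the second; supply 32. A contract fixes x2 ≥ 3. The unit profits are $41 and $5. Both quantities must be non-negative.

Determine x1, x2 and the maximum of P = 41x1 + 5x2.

Vertices and P = 41x1 + 5x2:
  (0, 31/8) → P = 155/8
  (0, 3) → P = 15
  (7/4, 3) → P = 347/4

The binding constraints are 4x1 + 8x2 = 31 and x2 = 3.
Solving simultaneously gives x1 = 7/4, x2 = 3.

x1 = 7/4, x2 = 3, maximum P = 347/4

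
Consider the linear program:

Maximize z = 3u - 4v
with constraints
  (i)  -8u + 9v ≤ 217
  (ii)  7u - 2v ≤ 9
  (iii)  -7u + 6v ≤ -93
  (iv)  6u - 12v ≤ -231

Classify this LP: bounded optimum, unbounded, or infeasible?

infeasible

The boundaries -8u + 9v = 217 and 7u - 2v = 9 meet at (515/47, 1591/47), but that point violates -7u + 6v ≤ -93. Every candidate vertex is excluded by some other constraint, so the feasible region is empty.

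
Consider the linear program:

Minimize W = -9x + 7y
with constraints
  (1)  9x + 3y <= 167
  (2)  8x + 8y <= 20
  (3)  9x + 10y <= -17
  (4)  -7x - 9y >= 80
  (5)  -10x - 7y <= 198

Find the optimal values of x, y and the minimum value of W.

Feasible corners and W = -9x + 7y:
  (581/20, -1889/60) → W = -2891/6
  (1763/33, -3452/33) → W = -40031/33
  (-1222/41, 586/41) → W = 15100/41

x = 1763/33, y = -3452/33, minimum W = -40031/33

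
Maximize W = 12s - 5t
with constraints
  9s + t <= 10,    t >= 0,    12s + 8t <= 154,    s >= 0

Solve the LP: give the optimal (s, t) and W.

Feasible corners and W = 12s - 5t:
  (10/9, 0) → W = 40/3
  (0, 10) → W = -50
  (0, 0) → W = 0

s = 10/9, t = 0, maximum W = 40/3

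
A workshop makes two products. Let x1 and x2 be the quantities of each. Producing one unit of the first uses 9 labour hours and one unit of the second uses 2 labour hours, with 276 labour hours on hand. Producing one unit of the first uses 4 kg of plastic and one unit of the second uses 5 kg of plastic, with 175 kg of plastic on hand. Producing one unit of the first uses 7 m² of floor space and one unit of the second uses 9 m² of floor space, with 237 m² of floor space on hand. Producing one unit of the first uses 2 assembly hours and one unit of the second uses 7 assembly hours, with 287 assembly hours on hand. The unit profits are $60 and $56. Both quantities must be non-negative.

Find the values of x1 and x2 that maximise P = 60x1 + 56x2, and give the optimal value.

Extreme points and P = 60x1 + 56x2:
  (0, 0) → P = 0
  (0, 79/3) → P = 4424/3
  (92/3, 0) → P = 1840
  (30, 3) → P = 1968

At the optimal vertex, 9x1 + 2x2 = 276 and 7x1 + 9x2 = 237.
Solving simultaneously gives x1 = 30, x2 = 3.

x1 = 30, x2 = 3, maximum P = 1968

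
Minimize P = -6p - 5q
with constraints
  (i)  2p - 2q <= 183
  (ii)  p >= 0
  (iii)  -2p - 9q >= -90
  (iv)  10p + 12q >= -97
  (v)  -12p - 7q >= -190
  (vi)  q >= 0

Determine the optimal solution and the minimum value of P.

p = 540/47, q = 350/47, minimum P = -4990/47

Corner points and P = -6p - 5q:
  (0, 10) → P = -50
  (0, 0) → P = 0
  (540/47, 350/47) → P = -4990/47
  (95/6, 0) → P = -95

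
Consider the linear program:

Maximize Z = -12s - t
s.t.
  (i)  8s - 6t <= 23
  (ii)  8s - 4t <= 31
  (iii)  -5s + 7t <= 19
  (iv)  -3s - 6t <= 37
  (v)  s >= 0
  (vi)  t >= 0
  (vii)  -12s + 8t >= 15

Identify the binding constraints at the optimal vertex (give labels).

Extreme points and Z = -12s - t:
  (0, 19/7) → Z = -19/7
  (47/44, 153/44) → Z = -717/44
  (0, 15/8) → Z = -15/8

The maximum is at (0, 15/8). Substituting into each constraint, equality holds for (v) and (vii); the remaining constraints have slack.

(v) and (vii)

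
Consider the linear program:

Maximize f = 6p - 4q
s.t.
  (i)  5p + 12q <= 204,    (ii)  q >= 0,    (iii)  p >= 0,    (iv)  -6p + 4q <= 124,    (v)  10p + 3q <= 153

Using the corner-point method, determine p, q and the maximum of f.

Vertices and f = 6p - 4q:
  (0, 17) → f = -68
  (408/35, 85/7) → f = 748/35
  (0, 0) → f = 0
  (153/10, 0) → f = 459/5

p = 153/10, q = 0, maximum f = 459/5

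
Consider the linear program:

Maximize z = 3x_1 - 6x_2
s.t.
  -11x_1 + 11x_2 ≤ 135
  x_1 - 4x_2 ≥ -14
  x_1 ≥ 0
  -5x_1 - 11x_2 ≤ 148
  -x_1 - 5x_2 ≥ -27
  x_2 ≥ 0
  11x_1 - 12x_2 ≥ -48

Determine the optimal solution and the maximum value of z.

Extreme points and z = 3x_1 - 6x_2:
  (0, 7/2) → z = -21
  (38/9, 41/9) → z = -44/3
  (0, 0) → z = 0
  (27, 0) → z = 81

At the optimal vertex, -x_1 - 5x_2 = -27 and x_2 = 0.
Solving simultaneously gives x_1 = 27, x_2 = 0.

x_1 = 27, x_2 = 0, maximum z = 81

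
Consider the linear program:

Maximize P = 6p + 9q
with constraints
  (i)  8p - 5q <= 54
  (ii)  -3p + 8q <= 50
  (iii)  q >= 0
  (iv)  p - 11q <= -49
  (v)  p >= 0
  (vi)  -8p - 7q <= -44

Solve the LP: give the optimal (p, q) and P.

p = 682/49, q = 562/49, maximum P = 9150/49

The optimum lies where 8p - 5q = 54 and -3p + 8q = 50.
Solving simultaneously gives p = 682/49, q = 562/49.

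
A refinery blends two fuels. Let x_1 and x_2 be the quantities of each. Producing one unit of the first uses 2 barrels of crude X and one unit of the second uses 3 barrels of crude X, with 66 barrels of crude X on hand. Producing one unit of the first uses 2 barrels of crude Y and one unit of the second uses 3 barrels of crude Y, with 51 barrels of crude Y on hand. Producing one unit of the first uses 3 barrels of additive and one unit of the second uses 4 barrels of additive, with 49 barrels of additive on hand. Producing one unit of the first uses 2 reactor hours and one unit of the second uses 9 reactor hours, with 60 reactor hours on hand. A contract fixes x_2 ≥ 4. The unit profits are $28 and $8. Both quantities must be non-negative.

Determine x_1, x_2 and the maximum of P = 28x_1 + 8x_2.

x_1 = 11, x_2 = 4, maximum P = 340

Vertices and P = 28x_1 + 8x_2:
  (0, 20/3) → P = 160/3
  (0, 4) → P = 32
  (201/19, 82/19) → P = 6284/19
  (11, 4) → P = 340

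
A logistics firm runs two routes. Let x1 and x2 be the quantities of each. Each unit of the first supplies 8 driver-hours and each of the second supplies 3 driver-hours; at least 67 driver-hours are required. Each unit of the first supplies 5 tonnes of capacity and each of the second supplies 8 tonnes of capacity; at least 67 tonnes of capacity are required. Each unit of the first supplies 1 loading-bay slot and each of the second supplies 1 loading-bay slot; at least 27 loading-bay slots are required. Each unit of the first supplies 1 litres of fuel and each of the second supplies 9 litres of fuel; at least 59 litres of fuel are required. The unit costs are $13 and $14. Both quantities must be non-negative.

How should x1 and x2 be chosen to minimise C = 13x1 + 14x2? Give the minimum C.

Corner points and C = 13x1 + 14x2:
  (0, 27) → C = 378
  (59, 0) → C = 767
  (23, 4) → C = 355
The feasible region is unbounded (it extends along (0, 1), (1, 0)), but C strictly increases along every unbounded feasible direction, so there is no improving ray and the minimum is attained at a vertex.

At the optimal vertex, x1 + x2 = 27 and x1 + 9x2 = 59.
Solving simultaneously gives x1 = 23, x2 = 4.

x1 = 23, x2 = 4, minimum C = 355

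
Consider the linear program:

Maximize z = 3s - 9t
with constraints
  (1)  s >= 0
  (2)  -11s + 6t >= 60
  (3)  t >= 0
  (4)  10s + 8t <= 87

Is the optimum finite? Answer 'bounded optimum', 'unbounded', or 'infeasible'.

bounded optimum

Extreme points and z = 3s - 9t:
  (0, 10) → z = -90
  (0, 87/8) → z = -783/8
  (21/74, 1557/148) → z = -13887/148
The feasible region has finitely many vertices and no improving ray; the maximum is -90 at (0, 10).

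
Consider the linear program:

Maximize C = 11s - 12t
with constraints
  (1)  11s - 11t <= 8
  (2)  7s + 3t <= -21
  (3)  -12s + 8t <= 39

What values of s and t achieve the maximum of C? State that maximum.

Extreme points and C = 11s - 12t:
  (-207/110, -287/110) → C = 1167/110
  (-493/44, -525/44) → C = 877/44
  (-285/92, 21/92) → C = -3387/92

s = -493/44, t = -525/44, maximum C = 877/44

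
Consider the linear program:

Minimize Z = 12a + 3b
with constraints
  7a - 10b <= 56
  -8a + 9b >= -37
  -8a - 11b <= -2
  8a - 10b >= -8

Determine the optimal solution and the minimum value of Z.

a = -17/42, b = 10/21, minimum Z = -24/7

Extreme points and Z = 12a + 3b:
  (85/32, -7/4) → Z = 213/8
  (221/4, 45) → Z = 798
  (-17/42, 10/21) → Z = -24/7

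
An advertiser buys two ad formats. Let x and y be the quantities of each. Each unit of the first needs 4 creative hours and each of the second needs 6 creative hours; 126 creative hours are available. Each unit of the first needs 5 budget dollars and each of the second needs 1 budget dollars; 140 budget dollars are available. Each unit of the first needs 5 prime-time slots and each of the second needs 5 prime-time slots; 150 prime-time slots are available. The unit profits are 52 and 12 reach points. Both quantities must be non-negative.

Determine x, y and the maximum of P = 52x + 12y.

Feasible corners and P = 52x + 12y:
  (0, 0) → P = 0
  (0, 21) → P = 252
  (28, 0) → P = 1456
  (27, 3) → P = 1440
  (55/2, 5/2) → P = 1460

x = 55/2, y = 5/2, maximum P = 1460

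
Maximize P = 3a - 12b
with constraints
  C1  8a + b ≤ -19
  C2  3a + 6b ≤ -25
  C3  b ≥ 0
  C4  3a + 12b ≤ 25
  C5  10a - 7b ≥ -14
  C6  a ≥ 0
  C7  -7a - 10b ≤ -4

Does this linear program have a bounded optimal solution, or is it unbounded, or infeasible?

infeasible

The boundaries a = 0 and -7a - 10b = -4 meet at (0, 2/5), but that point violates 8a + b ≤ -19. Every candidate vertex is excluded by some other constraint, so the feasible region is empty.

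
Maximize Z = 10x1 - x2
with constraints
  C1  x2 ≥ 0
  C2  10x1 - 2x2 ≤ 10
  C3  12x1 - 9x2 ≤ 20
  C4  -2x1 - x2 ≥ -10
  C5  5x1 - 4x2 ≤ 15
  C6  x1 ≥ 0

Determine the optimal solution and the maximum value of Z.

Feasible corners and Z = 10x1 - x2:
  (1, 0) → Z = 10
  (0, 0) → Z = 0
  (15/7, 40/7) → Z = 110/7
  (0, 10) → Z = -10

At the optimal vertex, 10x1 - 2x2 = 10 and -2x1 - x2 = -10.
Solving simultaneously gives x1 = 15/7, x2 = 40/7.

x1 = 15/7, x2 = 40/7, maximum Z = 110/7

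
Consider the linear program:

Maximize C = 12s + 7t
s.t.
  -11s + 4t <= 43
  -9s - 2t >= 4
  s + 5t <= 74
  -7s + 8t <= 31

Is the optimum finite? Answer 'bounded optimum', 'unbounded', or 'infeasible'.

bounded optimum

Corner points and C = 12s + 7t:
  (-11/3, 2/3) → C = -118/3
  (-47/43, 251/86) → C = 629/86
The feasible region has finitely many vertices and no improving ray; the maximum is 629/86 at (-47/43, 251/86).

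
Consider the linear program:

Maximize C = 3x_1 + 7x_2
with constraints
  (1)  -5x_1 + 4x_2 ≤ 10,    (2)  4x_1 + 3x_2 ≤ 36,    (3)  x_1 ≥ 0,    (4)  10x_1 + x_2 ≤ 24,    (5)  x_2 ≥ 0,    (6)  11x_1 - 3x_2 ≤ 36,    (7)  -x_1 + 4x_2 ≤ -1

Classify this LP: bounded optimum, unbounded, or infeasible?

Feasible corners and C = 3x_1 + 7x_2:
  (12/5, 0) → C = 36/5
  (97/41, 14/41) → C = 389/41
  (1, 0) → C = 3
The feasible region has finitely many vertices and no improving ray; the maximum is 389/41 at (97/41, 14/41).

bounded optimum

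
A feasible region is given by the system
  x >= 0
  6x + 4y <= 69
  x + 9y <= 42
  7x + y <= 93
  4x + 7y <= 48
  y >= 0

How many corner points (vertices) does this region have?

5

Intersecting each pair of boundary lines and keeping only the points that satisfy every inequality leaves:
  (0, 14/3)
  (0, 0)
  (291/26, 6/13)
  (23/2, 0)
  (138/29, 120/29)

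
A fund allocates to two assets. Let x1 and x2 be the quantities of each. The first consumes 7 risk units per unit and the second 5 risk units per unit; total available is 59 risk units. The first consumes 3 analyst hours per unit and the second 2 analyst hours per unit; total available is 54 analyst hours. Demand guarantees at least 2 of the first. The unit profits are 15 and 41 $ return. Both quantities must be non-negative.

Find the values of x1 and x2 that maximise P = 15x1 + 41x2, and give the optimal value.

x1 = 2, x2 = 9, maximum P = 399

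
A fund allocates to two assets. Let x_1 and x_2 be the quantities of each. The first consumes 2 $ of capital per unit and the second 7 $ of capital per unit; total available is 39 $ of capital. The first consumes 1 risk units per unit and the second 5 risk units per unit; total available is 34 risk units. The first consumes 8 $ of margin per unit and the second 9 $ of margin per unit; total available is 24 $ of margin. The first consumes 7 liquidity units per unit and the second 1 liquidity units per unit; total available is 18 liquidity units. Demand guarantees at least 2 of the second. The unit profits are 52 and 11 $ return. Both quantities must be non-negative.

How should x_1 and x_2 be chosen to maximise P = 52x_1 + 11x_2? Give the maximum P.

x_1 = 3/4, x_2 = 2, maximum P = 61

Corner points and P = 52x_1 + 11x_2:
  (0, 8/3) → P = 88/3
  (0, 2) → P = 22
  (3/4, 2) → P = 61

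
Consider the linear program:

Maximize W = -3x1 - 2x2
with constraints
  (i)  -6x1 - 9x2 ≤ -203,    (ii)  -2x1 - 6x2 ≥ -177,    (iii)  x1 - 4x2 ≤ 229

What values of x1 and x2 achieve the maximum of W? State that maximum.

x1 = -125/6, x2 = 328/9, maximum W = -187/18

Feasible corners and W = -3x1 - 2x2:
  (-125/6, 328/9) → W = -187/18
  (2873/33, -1171/33) → W = -6277/33
  (1041/7, -281/14) → W = -406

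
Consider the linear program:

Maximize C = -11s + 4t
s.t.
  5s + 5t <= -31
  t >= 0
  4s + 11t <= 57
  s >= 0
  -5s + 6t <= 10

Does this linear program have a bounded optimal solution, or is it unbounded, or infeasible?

infeasible

The boundaries 5s + 5t = -31 and s = 0 meet at (0, -31/5), but that point violates t ≥ 0. Every candidate vertex is excluded by some other constraint, so the feasible region is empty.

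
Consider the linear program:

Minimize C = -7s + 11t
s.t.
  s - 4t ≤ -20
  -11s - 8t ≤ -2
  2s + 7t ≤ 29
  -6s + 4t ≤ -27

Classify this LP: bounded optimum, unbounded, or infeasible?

The boundaries s - 4t = -20 and -11s - 8t = -2 meet at (-38/13, 111/26), but that point violates -6s + 4t ≤ -27. Every candidate vertex is excluded by some other constraint, so the feasible region is empty.

infeasible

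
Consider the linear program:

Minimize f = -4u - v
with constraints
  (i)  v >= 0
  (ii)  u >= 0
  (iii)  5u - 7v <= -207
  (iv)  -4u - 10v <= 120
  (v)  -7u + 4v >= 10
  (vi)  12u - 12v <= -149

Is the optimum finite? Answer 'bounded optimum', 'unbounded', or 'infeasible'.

unbounded

From the feasible point (0, 207/7), moving in the direction (0, 1) keeps every constraint satisfied while f decreases without bound.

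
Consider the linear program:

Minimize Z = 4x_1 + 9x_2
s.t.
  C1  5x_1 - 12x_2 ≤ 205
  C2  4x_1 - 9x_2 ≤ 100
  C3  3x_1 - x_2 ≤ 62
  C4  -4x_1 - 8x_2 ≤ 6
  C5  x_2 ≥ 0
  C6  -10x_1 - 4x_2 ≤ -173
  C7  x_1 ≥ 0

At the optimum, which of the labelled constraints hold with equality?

C5 and C6

Feasible corners and Z = 4x_1 + 9x_2:
  (62/3, 0) → Z = 248/3
  (173/10, 0) → Z = 346/5
  (0, 173/4) → Z = 1557/4
The feasible region is unbounded (it extends along (0, 1), (1, 3)), but Z strictly increases along every unbounded feasible direction, so there is no improving ray and the minimum is attained at a vertex.

The minimum is at (173/10, 0). Substituting into each constraint, equality holds for C5 and C6; the remaining constraints have slack.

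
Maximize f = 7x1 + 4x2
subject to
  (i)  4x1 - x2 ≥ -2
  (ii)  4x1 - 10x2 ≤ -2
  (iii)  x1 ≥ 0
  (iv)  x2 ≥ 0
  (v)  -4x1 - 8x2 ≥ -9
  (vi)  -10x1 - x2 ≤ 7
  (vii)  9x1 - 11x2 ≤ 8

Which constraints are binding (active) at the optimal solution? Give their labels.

Extreme points and f = 7x1 + 4x2:
  (0, 1/5) → f = 4/5
  (37/36, 11/18) → f = 347/36
  (0, 9/8) → f = 9/2

The maximum is at (37/36, 11/18). Substituting into each constraint, equality holds for (ii) and (v); the remaining constraints have slack.

(ii) and (v)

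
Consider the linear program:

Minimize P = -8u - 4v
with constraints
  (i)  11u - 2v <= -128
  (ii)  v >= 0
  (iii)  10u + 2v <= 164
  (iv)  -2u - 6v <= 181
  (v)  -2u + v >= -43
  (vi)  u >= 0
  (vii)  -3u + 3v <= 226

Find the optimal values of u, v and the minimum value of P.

u = 10/9, v = 688/9, minimum P = -944/3

Extreme points and P = -8u - 4v:
  (12/7, 514/7) → P = -2152/7
  (0, 64) → P = -256
  (10/9, 688/9) → P = -944/3
  (0, 226/3) → P = -904/3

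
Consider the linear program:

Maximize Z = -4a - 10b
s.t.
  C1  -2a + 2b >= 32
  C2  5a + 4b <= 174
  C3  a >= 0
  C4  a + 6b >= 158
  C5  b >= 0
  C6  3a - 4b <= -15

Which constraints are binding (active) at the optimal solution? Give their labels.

C3 and C4

Corner points and Z = -4a - 10b:
  (110/9, 254/9) → Z = -2980/9
  (62/7, 174/7) → Z = -284
  (0, 87/2) → Z = -435
  (0, 79/3) → Z = -790/3

The maximum is at (0, 79/3). Substituting into each constraint, equality holds for C3 and C4; the remaining constraints have slack.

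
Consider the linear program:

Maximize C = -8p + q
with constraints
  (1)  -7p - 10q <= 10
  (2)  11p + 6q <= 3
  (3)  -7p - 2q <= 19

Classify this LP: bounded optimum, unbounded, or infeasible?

Feasible corners and C = -8p + q:
  (45/34, -131/68) → C = -851/68
  (-85/28, 9/8) → C = 1423/56
  (-6, 23/2) → C = 119/2
The feasible region has finitely many vertices and no improving ray; the maximum is 119/2 at (-6, 23/2).

bounded optimum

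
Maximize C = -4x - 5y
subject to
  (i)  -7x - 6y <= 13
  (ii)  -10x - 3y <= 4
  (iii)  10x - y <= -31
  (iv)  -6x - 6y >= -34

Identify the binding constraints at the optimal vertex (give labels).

(ii) and (iii)

Feasible corners and C = -4x - 5y:
  (-97/40, 27/4) → C = -481/20
  (-3, 26/3) → C = -94/3
  (-76/33, 263/33) → C = -337/11

The maximum is at (-97/40, 27/4). Substituting into each constraint, equality holds for (ii) and (iii); the remaining constraints have slack.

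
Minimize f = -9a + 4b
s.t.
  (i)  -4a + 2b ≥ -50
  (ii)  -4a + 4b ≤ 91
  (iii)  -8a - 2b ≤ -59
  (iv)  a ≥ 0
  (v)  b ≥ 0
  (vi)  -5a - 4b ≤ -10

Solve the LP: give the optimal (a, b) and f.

a = 191/4, b = 141/2, minimum f = -591/4

Corner points and f = -9a + 4b:
  (191/4, 141/2) → f = -591/4
  (25/2, 0) → f = -225/2
  (27/20, 241/10) → f = 337/4
  (59/8, 0) → f = -531/8

The optimum lies where -4a + 2b = -50 and -4a + 4b = 91.
Solving simultaneously gives a = 191/4, b = 141/2.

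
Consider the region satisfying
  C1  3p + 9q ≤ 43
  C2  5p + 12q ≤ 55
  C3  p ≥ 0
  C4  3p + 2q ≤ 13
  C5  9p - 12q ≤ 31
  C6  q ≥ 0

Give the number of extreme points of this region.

5

Pairwise boundary intersections that survive every other constraint:
  (0, 55/12)
  (23/13, 50/13)
  (0, 0)
  (109/27, 4/9)
  (31/9, 0)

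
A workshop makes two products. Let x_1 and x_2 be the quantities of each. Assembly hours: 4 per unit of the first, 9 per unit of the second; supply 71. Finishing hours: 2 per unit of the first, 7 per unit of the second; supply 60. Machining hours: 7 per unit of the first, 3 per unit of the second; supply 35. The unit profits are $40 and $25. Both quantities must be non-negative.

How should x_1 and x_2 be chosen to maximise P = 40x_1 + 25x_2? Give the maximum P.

Vertices and P = 40x_1 + 25x_2:
  (0, 0) → P = 0
  (0, 71/9) → P = 1775/9
  (5, 0) → P = 200
  (2, 7) → P = 255

At the optimal vertex, 4x_1 + 9x_2 = 71 and 7x_1 + 3x_2 = 35.
Solving simultaneously gives x_1 = 2, x_2 = 7.

x_1 = 2, x_2 = 7, maximum P = 255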